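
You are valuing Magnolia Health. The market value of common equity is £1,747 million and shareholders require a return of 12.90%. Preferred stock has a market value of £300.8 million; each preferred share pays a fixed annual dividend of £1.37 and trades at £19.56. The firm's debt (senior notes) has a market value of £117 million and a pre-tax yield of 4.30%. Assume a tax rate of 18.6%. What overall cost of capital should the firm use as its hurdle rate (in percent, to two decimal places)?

11.57%

Cost of preferred: Rp = 1.37 / 19.56 = 7.0041%.
Total capital V = 1747 + 300.8 + 117 = 2164.8.
Equity: weight = 1747/2164.8 = 0.8070; cost = 12.9%.
Preferred: weight = 300.8/2164.8 = 0.1390; cost = 7.0041%.
Senior notes: weight = 117/2164.8 = 0.0540; after-tax cost = 4.3% × (1 − 18.6%) = 3.5002%.
WACC = 0.8070 × 12.9000% + 0.1390 × 7.0041% + 0.0540 × 3.5002% = 11.5727%.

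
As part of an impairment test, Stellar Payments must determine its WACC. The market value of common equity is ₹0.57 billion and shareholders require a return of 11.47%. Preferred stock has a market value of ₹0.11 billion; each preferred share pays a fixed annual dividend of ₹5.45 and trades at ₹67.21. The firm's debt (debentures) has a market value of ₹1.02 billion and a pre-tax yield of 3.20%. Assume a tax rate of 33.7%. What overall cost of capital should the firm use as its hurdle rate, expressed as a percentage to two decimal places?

5.64%

Cost of preferred: Rp = 5.45 / 67.21 = 8.1089%.
Total capital V = 0.57 + 0.11 + 1.02 = 1.7.
Equity: weight = 0.57/1.7 = 0.3353; cost = 11.47%.
Preferred: weight = 0.11/1.7 = 0.0647; cost = 8.1089%.
Debentures: weight = 1.02/1.7 = 0.6000; after-tax cost = 3.2% × (1 − 33.7%) = 2.1216%.
WACC = 0.3353 × 11.4700% + 0.0647 × 8.1089% + 0.6000 × 2.1216% = 5.6435%.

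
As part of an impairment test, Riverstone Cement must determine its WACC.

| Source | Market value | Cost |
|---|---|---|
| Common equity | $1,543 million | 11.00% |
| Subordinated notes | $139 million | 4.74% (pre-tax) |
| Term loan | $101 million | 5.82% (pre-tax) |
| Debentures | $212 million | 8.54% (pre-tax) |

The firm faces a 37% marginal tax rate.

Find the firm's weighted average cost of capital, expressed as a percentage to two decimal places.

Total capital V = 1543 + 139 + 101 + 212 = 1995.
Equity: weight = 1543/1995 = 0.7734; cost = 11%.
Subordinated notes: weight = 139/1995 = 0.0697; after-tax cost = 4.74% × (1 − 37%) = 2.9862%.
Term loan: weight = 101/1995 = 0.0506; after-tax cost = 5.82% × (1 − 37%) = 3.6666%.
Debentures: weight = 212/1995 = 0.1063; after-tax cost = 8.54% × (1 − 37%) = 5.3802%.
WACC = 0.7734 × 11.0000% + 0.0697 × 2.9862% + 0.0506 × 3.6666% + 0.1063 × 5.3802% = 9.4732%.

9.47%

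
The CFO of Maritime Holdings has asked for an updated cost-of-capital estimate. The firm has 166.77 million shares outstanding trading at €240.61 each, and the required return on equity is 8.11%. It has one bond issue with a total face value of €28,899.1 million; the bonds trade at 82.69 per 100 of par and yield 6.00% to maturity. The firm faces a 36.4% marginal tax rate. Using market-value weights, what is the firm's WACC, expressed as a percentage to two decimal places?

6.51%

Market value of equity E = 240.61 × 166.77m = 40126.5297m. Market value of debt D = 28899.1m × 82.69/100 = 23896.66579m.
Total capital V = 40126.5297 + 23896.66579 = 64023.19549.
Equity: weight = 40126.5297/64023.19549 = 0.6267; cost = 8.11%.
Bonds outstanding: weight = 23896.66579/64023.19549 = 0.3733; after-tax cost = 6% × (1 − 36.4%) = 3.8160%.
WACC = 0.6267 × 8.1100% + 0.3733 × 3.8160% = 6.5073%.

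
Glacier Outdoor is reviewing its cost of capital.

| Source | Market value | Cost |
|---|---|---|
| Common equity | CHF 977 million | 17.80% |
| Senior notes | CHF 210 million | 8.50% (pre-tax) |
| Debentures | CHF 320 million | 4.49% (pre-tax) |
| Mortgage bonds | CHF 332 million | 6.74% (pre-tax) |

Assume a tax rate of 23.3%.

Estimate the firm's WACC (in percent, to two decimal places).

Total capital V = 977 + 210 + 320 + 332 = 1839.
Equity: weight = 977/1839 = 0.5313; cost = 17.8%.
Senior notes: weight = 210/1839 = 0.1142; after-tax cost = 8.5% × (1 − 23.3%) = 6.5195%.
Debentures: weight = 320/1839 = 0.1740; after-tax cost = 4.49% × (1 − 23.3%) = 3.4438%.
Mortgage bonds: weight = 332/1839 = 0.1805; after-tax cost = 6.74% × (1 − 23.3%) = 5.1696%.
WACC = 0.5313 × 17.8000% + 0.1142 × 6.5195% + 0.1740 × 3.4438% + 0.1805 × 5.1696% = 11.7336%.

11.73%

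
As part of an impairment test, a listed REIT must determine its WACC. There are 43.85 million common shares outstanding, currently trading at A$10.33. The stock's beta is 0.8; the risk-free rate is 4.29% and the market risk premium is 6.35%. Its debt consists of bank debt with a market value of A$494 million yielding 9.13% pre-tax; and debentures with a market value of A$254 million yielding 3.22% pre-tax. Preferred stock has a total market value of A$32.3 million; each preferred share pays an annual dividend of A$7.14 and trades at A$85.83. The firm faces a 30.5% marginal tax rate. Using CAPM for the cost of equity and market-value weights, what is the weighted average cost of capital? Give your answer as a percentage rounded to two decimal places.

6.66%

Cost of equity via CAPM: Re = 4.29% + 0.8 × 6.35% = 9.3700%.
Cost of preferred: Rp = 7.14 / 85.83 = 8.3188%.
Market value of equity E = 10.33 × 43.85m = 452.9705m.
Total capital V = 452.9705 + 32.3 + 494 + 254 = 1233.2705.
Equity: weight = 452.9705/1233.2705 = 0.3673; cost = 9.37%.
Preferred: weight = 32.3/1233.2705 = 0.0262; cost = 8.3188%.
Bank debt: weight = 494/1233.2705 = 0.4006; after-tax cost = 9.13% × (1 − 30.5%) = 6.3454%.
Debentures: weight = 254/1233.2705 = 0.2060; after-tax cost = 3.22% × (1 − 30.5%) = 2.2379%.
WACC = 0.3673 × 9.3700% + 0.0262 × 8.3188% + 0.4006 × 6.3454% + 0.2060 × 2.2379% = 6.6620%.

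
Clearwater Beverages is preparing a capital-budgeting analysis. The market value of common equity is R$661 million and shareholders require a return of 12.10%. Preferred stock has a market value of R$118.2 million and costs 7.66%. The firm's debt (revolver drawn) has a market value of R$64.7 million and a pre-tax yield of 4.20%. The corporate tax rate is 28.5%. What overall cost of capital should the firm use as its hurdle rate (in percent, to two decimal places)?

10.78%

Total capital V = 661 + 118.2 + 64.7 = 843.9.
Equity: weight = 661/843.9 = 0.7833; cost = 12.1%.
Preferred: weight = 118.2/843.9 = 0.1401; cost = 7.66%.
Revolver drawn: weight = 64.7/843.9 = 0.0767; after-tax cost = 4.2% × (1 − 28.5%) = 3.0030%.
WACC = 0.7833 × 12.1000% + 0.1401 × 7.6600% + 0.0767 × 3.0030% = 10.7807%.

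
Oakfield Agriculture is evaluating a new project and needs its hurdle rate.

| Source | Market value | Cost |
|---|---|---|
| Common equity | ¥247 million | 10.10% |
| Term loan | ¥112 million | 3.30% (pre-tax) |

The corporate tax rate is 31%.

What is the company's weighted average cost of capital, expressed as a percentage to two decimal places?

7.66%

Total capital V = 247 + 112 = 359.
Equity: weight = 247/359 = 0.6880; cost = 10.1%.
Term loan: weight = 112/359 = 0.3120; after-tax cost = 3.3% × (1 − 31%) = 2.2770%.
WACC = 0.6880 × 10.1000% + 0.3120 × 2.2770% = 7.6594%.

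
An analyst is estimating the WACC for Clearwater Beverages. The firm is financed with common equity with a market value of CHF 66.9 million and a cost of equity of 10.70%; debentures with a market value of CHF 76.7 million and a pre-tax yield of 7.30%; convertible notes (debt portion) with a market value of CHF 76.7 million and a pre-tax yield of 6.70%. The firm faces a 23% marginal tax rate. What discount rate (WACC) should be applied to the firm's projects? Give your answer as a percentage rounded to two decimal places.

Total capital V = 66.9 + 76.7 + 76.7 = 220.3.
Equity: weight = 66.9/220.3 = 0.3037; cost = 10.7%.
Debentures: weight = 76.7/220.3 = 0.3482; after-tax cost = 7.3% × (1 − 23%) = 5.6210%.
Convertible notes (debt portion): weight = 76.7/220.3 = 0.3482; after-tax cost = 6.7% × (1 − 23%) = 5.1590%.
WACC = 0.3037 × 10.7000% + 0.3482 × 5.6210% + 0.3482 × 5.1590% = 7.0025%.

7.00%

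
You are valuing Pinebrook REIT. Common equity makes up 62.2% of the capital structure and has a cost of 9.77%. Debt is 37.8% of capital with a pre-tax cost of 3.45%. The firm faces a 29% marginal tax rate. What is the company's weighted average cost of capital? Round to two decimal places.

After-tax cost of debt = 3.45% × (1 − 29%) = 2.4495%.
WACC = 0.622 × 9.7700% + 0.378 × 2.4495% = 7.0029%.

7.00%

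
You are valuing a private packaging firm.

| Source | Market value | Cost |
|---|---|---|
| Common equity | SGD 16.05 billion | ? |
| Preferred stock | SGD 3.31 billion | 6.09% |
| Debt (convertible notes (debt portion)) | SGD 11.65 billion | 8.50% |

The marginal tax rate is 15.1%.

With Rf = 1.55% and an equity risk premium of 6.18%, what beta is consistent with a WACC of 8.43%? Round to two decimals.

1.33

Total capital V = 16.05 + 3.31 + 11.65 = 31.01.
Equity weight = 16.05/31.01 = 0.5176.
Preferred weight = 3.31/31.01 = 0.1067.
Convertible notes (debt portion) weight = 11.65/31.01 = 0.3757.
Debt contribution = 0.3757 × 8.5% × (1 − 15.1%) = 2.7111%.
Preferred contribution = 0.1067 × 6.09% = 0.6500%.
Required equity contribution = 8.43% − 3.3612% = 5.0688%  ⇒  Re = 9.7934%.
CAPM: 9.7934% = 1.55% + β × 6.18%  ⇒  β = 1.3339.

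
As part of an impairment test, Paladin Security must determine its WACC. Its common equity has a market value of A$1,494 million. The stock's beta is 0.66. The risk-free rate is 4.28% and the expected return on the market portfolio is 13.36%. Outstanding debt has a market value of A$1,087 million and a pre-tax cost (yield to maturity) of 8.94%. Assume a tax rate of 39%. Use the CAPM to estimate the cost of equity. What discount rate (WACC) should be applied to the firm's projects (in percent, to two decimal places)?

Market risk premium = 13.36% − 4.28% = 9.08%.
Cost of equity via CAPM: Re = 4.28% + 0.66 × 9.08% = 10.2728%.
Total capital V = 1494 + 1087 = 2581.
Equity: weight = 1494/2581 = 0.5788; cost = 10.2728%.
Debt: weight = 1087/2581 = 0.4212; after-tax cost = 8.94% × (1 − 39%) = 5.4534%.
WACC = 0.5788 × 10.2728% + 0.4212 × 5.4534% = 8.2431%.

8.24%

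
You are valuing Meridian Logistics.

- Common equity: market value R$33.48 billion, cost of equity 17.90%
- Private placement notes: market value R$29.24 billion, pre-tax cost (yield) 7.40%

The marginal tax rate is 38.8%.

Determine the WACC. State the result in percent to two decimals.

11.67%

Total capital V = 33.48 + 29.24 = 62.72.
Equity: weight = 33.48/62.72 = 0.5338; cost = 17.9%.
Private placement notes: weight = 29.24/62.72 = 0.4662; after-tax cost = 7.4% × (1 − 38.8%) = 4.5288%.
WACC = 0.5338 × 17.9000% + 0.4662 × 4.5288% = 11.6664%.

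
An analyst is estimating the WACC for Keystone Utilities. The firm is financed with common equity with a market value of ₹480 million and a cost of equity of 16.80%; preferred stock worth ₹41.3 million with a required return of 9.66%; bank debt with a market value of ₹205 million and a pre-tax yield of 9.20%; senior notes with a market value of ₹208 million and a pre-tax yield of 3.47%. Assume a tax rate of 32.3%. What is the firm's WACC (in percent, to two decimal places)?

10.95%

Total capital V = 480 + 41.3 + 205 + 208 = 934.3.
Equity: weight = 480/934.3 = 0.5138; cost = 16.8%.
Preferred: weight = 41.3/934.3 = 0.0442; cost = 9.66%.
Bank debt: weight = 205/934.3 = 0.2194; after-tax cost = 9.2% × (1 − 32.3%) = 6.2284%.
Senior notes: weight = 208/934.3 = 0.2226; after-tax cost = 3.47% × (1 − 32.3%) = 2.3492%.
WACC = 0.5138 × 16.8000% + 0.0442 × 9.6600% + 0.2194 × 6.2284% + 0.2226 × 2.3492% = 10.9477%.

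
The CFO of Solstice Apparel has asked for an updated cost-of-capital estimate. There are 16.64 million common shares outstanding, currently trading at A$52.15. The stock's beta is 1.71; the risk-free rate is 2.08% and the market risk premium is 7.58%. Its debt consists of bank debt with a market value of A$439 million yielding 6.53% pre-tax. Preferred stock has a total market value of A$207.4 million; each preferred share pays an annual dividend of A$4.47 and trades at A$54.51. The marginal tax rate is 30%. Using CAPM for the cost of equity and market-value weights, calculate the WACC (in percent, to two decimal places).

Cost of equity via CAPM: Re = 2.08% + 1.71 × 7.58% = 15.0418%.
Cost of preferred: Rp = 4.47 / 54.51 = 8.2003%.
Market value of equity E = 52.15 × 16.64m = 867.776m.
Total capital V = 867.776 + 207.4 + 439 = 1514.176.
Equity: weight = 867.776/1514.176 = 0.5731; cost = 15.0418%.
Preferred: weight = 207.4/1514.176 = 0.1370; cost = 8.2003%.
Bank debt: weight = 439/1514.176 = 0.2899; after-tax cost = 6.53% × (1 − 30%) = 4.5710%.
WACC = 0.5731 × 15.0418% + 0.1370 × 8.2003% + 0.2899 × 4.5710% = 11.0689%.

11.07%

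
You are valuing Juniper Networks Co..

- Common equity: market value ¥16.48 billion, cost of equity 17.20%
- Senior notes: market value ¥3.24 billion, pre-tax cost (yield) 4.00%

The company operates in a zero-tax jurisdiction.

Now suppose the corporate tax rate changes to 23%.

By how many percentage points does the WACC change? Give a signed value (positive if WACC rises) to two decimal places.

-0.15 pp

Current WACC:
Total capital V = 16.48 + 3.24 = 19.72.
Equity: weight = 16.48/19.72 = 0.8357; cost = 17.2%.
Senior notes: weight = 3.24/19.72 = 0.1643; after-tax cost = 4% × (1 − 0%) = 4.0000%.
WACC = 0.8357 × 17.2000% + 0.1643 × 4.0000% = 15.0312%.
After the change:
Total capital V = 16.48 + 3.24 = 19.72.
Equity: weight = 16.48/19.72 = 0.8357; cost = 17.2%.
Senior notes: weight = 3.24/19.72 = 0.1643; after-tax cost = 4% × (1 − 23%) = 3.0800%.
WACC = 0.8357 × 17.2000% + 0.1643 × 3.0800% = 14.8801%.
Change in WACC = 14.8801% − 15.0312% = -0.1512 pp.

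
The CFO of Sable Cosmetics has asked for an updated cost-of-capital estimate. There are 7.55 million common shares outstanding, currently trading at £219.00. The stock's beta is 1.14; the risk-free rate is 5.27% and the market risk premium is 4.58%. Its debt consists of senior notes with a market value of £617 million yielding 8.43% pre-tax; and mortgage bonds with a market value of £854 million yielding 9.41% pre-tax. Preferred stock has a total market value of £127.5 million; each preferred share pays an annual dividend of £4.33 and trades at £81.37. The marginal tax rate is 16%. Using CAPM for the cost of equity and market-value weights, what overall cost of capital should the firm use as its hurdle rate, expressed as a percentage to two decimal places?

8.96%

Cost of equity via CAPM: Re = 5.27% + 1.14 × 4.58% = 10.4912%.
Cost of preferred: Rp = 4.33 / 81.37 = 5.3214%.
Market value of equity E = 219.0 × 7.55m = 1653.45m.
Total capital V = 1653.45 + 127.5 + 617 + 854 = 3251.95.
Equity: weight = 1653.45/3251.95 = 0.5084; cost = 10.4912%.
Preferred: weight = 127.5/3251.95 = 0.0392; cost = 5.3214%.
Senior notes: weight = 617/3251.95 = 0.1897; after-tax cost = 8.43% × (1 − 16%) = 7.0812%.
Mortgage bonds: weight = 854/3251.95 = 0.2626; after-tax cost = 9.41% × (1 − 16%) = 7.9044%.
WACC = 0.5084 × 10.4912% + 0.0392 × 5.3214% + 0.1897 × 7.0812% + 0.2626 × 7.9044% = 8.9622%.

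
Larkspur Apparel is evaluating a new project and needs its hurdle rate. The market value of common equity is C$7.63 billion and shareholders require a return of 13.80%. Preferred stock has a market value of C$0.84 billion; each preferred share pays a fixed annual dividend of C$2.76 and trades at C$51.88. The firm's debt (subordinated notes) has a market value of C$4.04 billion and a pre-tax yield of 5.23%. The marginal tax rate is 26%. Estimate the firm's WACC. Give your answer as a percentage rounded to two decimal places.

Cost of preferred: Rp = 2.76 / 51.88 = 5.3200%.
Total capital V = 7.63 + 0.84 + 4.04 = 12.51.
Equity: weight = 7.63/12.51 = 0.6099; cost = 13.8%.
Preferred: weight = 0.84/12.51 = 0.0671; cost = 5.32%.
Subordinated notes: weight = 4.04/12.51 = 0.3229; after-tax cost = 5.23% × (1 − 26%) = 3.8702%.
WACC = 0.6099 × 13.8000% + 0.0671 × 5.3200% + 0.3229 × 3.8702% = 10.0239%.

10.02%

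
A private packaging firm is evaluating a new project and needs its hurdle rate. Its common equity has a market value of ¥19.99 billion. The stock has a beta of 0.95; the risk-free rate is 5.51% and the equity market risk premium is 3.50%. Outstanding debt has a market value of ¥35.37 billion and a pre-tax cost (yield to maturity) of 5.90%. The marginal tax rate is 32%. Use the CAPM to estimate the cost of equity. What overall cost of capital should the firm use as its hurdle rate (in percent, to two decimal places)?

5.75%

Cost of equity via CAPM: Re = 5.51% + 0.95 × 3.5% = 8.8350%.
Total capital V = 19.99 + 35.37 = 55.36.
Equity: weight = 19.99/55.36 = 0.3611; cost = 8.835%.
Debt: weight = 35.37/55.36 = 0.6389; after-tax cost = 5.9% × (1 − 32%) = 4.0120%.
WACC = 0.3611 × 8.8350% + 0.6389 × 4.0120% = 5.7535%.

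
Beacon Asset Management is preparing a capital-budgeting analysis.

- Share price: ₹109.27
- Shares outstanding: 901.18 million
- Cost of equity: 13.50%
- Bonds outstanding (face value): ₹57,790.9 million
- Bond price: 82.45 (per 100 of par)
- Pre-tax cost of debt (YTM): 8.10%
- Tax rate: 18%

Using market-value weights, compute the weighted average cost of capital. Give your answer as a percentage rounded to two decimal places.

11.26%

Market value of equity E = 109.27 × 901.18m = 98471.9386m. Market value of debt D = 57790.9m × 82.45/100 = 47648.59705m.
Total capital V = 98471.9386 + 47648.59705 = 146120.53565.
Equity: weight = 98471.9386/146120.53565 = 0.6739; cost = 13.5%.
Bonds outstanding: weight = 47648.59705/146120.53565 = 0.3261; after-tax cost = 8.1% × (1 − 18%) = 6.6420%.
WACC = 0.6739 × 13.5000% + 0.3261 × 6.6420% = 11.2637%.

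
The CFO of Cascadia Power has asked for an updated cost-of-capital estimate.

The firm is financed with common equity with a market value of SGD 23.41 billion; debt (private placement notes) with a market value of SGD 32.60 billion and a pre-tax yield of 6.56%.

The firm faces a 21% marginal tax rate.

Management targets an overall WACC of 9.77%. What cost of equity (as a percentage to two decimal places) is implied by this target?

Total capital V = 23.41 + 32.6 = 56.01.
Equity weight = 23.41/56.01 = 0.4180.
Private placement notes weight = 32.6/56.01 = 0.5820.
Debt contribution = 0.5820 × 6.56% × (1 − 21%) = 3.0164%.
Required equity contribution = 9.77% − 3.0164% = 6.7536%.
Re = 6.7536% / 0.4180 = 16.1585%.

16.16%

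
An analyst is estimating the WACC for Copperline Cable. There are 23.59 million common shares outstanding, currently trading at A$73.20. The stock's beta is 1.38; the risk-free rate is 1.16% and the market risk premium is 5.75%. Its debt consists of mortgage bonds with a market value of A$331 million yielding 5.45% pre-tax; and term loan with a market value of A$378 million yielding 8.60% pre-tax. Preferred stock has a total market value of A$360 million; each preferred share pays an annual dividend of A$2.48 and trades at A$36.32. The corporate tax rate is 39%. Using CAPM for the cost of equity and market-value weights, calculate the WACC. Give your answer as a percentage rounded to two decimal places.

7.60%

Cost of equity via CAPM: Re = 1.16% + 1.38 × 5.75% = 9.0950%.
Cost of preferred: Rp = 2.48 / 36.32 = 6.8282%.
Market value of equity E = 73.2 × 23.59m = 1726.788m.
Total capital V = 1726.788 + 360 + 331 + 378 = 2795.788.
Equity: weight = 1726.788/2795.788 = 0.6176; cost = 9.095%.
Preferred: weight = 360/2795.788 = 0.1288; cost = 6.8282%.
Mortgage bonds: weight = 331/2795.788 = 0.1184; after-tax cost = 5.45% × (1 − 39%) = 3.3245%.
Term loan: weight = 378/2795.788 = 0.1352; after-tax cost = 8.6% × (1 − 39%) = 5.2460%.
WACC = 0.6176 × 9.0950% + 0.1288 × 6.8282% + 0.1184 × 3.3245% + 0.1352 × 5.2460% = 7.5995%.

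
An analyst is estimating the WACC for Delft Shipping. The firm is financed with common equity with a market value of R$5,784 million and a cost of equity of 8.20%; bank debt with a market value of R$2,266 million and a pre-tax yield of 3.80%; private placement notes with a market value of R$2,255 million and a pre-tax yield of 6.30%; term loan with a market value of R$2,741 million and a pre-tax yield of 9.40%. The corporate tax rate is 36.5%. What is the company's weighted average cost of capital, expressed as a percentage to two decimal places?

Total capital V = 5784 + 2266 + 2255 + 2741 = 13046.
Equity: weight = 5784/13046 = 0.4434; cost = 8.2%.
Bank debt: weight = 2266/13046 = 0.1737; after-tax cost = 3.8% × (1 − 36.5%) = 2.4130%.
Private placement notes: weight = 2255/13046 = 0.1728; after-tax cost = 6.3% × (1 − 36.5%) = 4.0005%.
Term loan: weight = 2741/13046 = 0.2101; after-tax cost = 9.4% × (1 − 36.5%) = 5.9690%.
WACC = 0.4434 × 8.2000% + 0.1737 × 2.4130% + 0.1728 × 4.0005% + 0.2101 × 5.9690% = 6.0002%.

6.00%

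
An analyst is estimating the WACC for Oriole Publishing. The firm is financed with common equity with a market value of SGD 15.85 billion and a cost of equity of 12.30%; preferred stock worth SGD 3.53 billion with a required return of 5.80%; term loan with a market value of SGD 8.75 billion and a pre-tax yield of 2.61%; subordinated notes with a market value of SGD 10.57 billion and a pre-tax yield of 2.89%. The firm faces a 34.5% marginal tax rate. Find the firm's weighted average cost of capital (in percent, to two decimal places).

6.47%

Total capital V = 15.85 + 3.53 + 8.75 + 10.57 = 38.7.
Equity: weight = 15.85/38.7 = 0.4096; cost = 12.3%.
Preferred: weight = 3.53/38.7 = 0.0912; cost = 5.8%.
Term loan: weight = 8.75/38.7 = 0.2261; after-tax cost = 2.61% × (1 − 34.5%) = 1.7095%.
Subordinated notes: weight = 10.57/38.7 = 0.2731; after-tax cost = 2.89% × (1 − 34.5%) = 1.8930%.
WACC = 0.4096 × 12.3000% + 0.0912 × 5.8000% + 0.2261 × 1.7095% + 0.2731 × 1.8930% = 6.4702%.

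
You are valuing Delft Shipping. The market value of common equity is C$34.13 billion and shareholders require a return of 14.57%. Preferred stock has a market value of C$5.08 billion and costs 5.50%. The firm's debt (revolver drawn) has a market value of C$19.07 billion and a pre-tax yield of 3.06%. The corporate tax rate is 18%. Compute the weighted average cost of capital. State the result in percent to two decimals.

9.83%

Total capital V = 34.13 + 5.08 + 19.07 = 58.28.
Equity: weight = 34.13/58.28 = 0.5856; cost = 14.57%.
Preferred: weight = 5.08/58.28 = 0.0872; cost = 5.5%.
Revolver drawn: weight = 19.07/58.28 = 0.3272; after-tax cost = 3.06% × (1 − 18%) = 2.5092%.
WACC = 0.5856 × 14.5700% + 0.0872 × 5.5000% + 0.3272 × 2.5092% = 9.8330%.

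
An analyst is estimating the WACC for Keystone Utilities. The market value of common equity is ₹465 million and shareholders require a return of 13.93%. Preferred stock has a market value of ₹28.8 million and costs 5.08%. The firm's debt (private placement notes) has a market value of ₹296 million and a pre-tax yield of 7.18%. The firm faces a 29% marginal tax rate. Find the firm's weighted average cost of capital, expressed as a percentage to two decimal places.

Total capital V = 465 + 28.8 + 296 = 789.8.
Equity: weight = 465/789.8 = 0.5888; cost = 13.93%.
Preferred: weight = 28.8/789.8 = 0.0365; cost = 5.08%.
Private placement notes: weight = 296/789.8 = 0.3748; after-tax cost = 7.18% × (1 − 29%) = 5.0978%.
WACC = 0.5888 × 13.9300% + 0.0365 × 5.0800% + 0.3748 × 5.0978% = 10.2972%.

10.30%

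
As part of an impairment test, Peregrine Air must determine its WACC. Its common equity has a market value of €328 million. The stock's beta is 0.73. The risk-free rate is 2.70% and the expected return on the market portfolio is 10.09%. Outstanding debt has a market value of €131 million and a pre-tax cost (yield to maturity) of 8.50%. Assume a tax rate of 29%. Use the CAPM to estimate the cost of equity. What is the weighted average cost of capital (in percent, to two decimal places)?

Market risk premium = 10.09% − 2.7% = 7.39%.
Cost of equity via CAPM: Re = 2.7% + 0.73 × 7.39% = 8.0947%.
Total capital V = 328 + 131 = 459.
Equity: weight = 328/459 = 0.7146; cost = 8.0947%.
Debt: weight = 131/459 = 0.2854; after-tax cost = 8.5% × (1 − 29%) = 6.0350%.
WACC = 0.7146 × 8.0947% + 0.2854 × 6.0350% = 7.5069%.

7.51%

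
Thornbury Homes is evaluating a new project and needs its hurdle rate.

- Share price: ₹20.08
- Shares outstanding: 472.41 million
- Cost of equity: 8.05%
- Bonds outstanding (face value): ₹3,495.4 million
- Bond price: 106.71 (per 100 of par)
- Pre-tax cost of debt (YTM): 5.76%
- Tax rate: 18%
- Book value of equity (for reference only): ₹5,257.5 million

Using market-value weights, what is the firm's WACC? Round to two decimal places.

Market value of equity E = 20.08 × 472.41m = 9485.9928m. Market value of debt D = 3495.4m × 106.71/100 = 3729.94134m.
Total capital V = 9485.9928 + 3729.94134 = 13215.93414.
Equity: weight = 9485.9928/13215.93414 = 0.7178; cost = 8.05%.
Bonds outstanding: weight = 3729.94134/13215.93414 = 0.2822; after-tax cost = 5.76% × (1 − 18%) = 4.7232%.
WACC = 0.7178 × 8.0500% + 0.2822 × 4.7232% = 7.1111%.

7.11%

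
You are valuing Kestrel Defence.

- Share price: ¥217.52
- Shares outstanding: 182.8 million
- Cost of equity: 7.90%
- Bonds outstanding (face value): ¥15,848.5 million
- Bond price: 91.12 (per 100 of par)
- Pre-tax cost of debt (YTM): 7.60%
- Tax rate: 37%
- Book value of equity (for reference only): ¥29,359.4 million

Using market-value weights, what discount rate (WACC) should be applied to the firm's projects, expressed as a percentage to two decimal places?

Market value of equity E = 217.52 × 182.8m = 39762.656m. Market value of debt D = 15848.5m × 91.12/100 = 14441.1532m.
Total capital V = 39762.656 + 14441.1532 = 54203.8092.
Equity: weight = 39762.656/54203.8092 = 0.7336; cost = 7.9%.
Bonds outstanding: weight = 14441.1532/54203.8092 = 0.2664; after-tax cost = 7.6% × (1 − 37%) = 4.7880%.
WACC = 0.7336 × 7.9000% + 0.2664 × 4.7880% = 7.0709%.

7.07%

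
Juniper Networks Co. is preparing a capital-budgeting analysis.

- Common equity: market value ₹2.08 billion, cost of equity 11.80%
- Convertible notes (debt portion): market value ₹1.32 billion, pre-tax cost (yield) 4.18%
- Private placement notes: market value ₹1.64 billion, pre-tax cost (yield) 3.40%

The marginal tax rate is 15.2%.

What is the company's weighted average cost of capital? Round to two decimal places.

Total capital V = 2.08 + 1.32 + 1.64 = 5.04.
Equity: weight = 2.08/5.04 = 0.4127; cost = 11.8%.
Convertible notes (debt portion): weight = 1.32/5.04 = 0.2619; after-tax cost = 4.18% × (1 − 15.2%) = 3.5446%.
Private placement notes: weight = 1.64/5.04 = 0.3254; after-tax cost = 3.4% × (1 − 15.2%) = 2.8832%.
WACC = 0.4127 × 11.8000% + 0.2619 × 3.5446% + 0.3254 × 2.8832% = 6.7364%.

6.74%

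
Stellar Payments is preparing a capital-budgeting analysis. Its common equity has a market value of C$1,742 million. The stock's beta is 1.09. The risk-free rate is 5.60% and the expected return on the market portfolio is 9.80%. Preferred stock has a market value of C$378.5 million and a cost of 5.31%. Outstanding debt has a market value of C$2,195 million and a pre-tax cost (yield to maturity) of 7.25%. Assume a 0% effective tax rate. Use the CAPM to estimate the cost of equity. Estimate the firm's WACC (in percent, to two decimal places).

Market risk premium = 9.8% − 5.6% = 4.2%.
Cost of equity via CAPM: Re = 5.6% + 1.09 × 4.2% = 10.1780%.
Total capital V = 1742 + 378.5 + 2195 = 4315.5.
Equity: weight = 1742/4315.5 = 0.4037; cost = 10.178%.
Preferred: weight = 378.5/4315.5 = 0.0877; cost = 5.31%.
Debt: weight = 2195/4315.5 = 0.5086; after-tax cost = 7.25% × (1 − 0%) = 7.2500%.
WACC = 0.4037 × 10.1780% + 0.0877 × 5.3100% + 0.5086 × 7.2500% = 8.2618%.

8.26%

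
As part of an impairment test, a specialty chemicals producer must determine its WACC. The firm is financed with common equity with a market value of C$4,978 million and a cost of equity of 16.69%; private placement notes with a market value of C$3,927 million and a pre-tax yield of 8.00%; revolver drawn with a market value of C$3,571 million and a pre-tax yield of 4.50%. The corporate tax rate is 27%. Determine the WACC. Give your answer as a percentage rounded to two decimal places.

Total capital V = 4978 + 3927 + 3571 = 12476.
Equity: weight = 4978/12476 = 0.3990; cost = 16.69%.
Private placement notes: weight = 3927/12476 = 0.3148; after-tax cost = 8% × (1 − 27%) = 5.8400%.
Revolver drawn: weight = 3571/12476 = 0.2862; after-tax cost = 4.5% × (1 − 27%) = 3.2850%.
WACC = 0.3990 × 16.6900% + 0.3148 × 5.8400% + 0.2862 × 3.2850% = 9.4379%.

9.44%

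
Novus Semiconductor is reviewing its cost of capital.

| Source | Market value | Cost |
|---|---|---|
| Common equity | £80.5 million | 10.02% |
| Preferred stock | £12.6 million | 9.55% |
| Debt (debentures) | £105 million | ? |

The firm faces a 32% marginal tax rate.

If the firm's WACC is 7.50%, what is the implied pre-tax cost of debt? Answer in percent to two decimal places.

Total capital V = 80.5 + 12.6 + 105 = 198.1.
Equity weight = 80.5/198.1 = 0.4064.
Preferred weight = 12.6/198.1 = 0.0636.
Debentures weight = 105/198.1 = 0.5300.
Equity contribution = 0.4064 × 10.02% = 4.0717%.
Preferred contribution = 0.0636 × 9.55% = 0.6074%.
Remaining for debt = 7.5% − 4.6792% = 2.8208%.
Rd × (1 − 32%) × 0.5300 = 2.8208%  ⇒  Rd = 7.8265%.

7.83%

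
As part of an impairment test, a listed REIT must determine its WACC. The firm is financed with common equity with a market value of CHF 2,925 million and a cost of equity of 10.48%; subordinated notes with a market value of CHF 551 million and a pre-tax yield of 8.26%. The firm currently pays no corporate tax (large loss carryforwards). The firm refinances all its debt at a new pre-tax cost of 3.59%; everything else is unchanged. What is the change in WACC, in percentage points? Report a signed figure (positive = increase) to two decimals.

Current WACC:
Total capital V = 2925 + 551 = 3476.
Equity: weight = 2925/3476 = 0.8415; cost = 10.48%.
Subordinated notes: weight = 551/3476 = 0.1585; after-tax cost = 8.26% × (1 − 0%) = 8.2600%.
WACC = 0.8415 × 10.4800% + 0.1585 × 8.2600% = 10.1281%.
After the change:
Total capital V = 2925 + 551 = 3476.
Equity: weight = 2925/3476 = 0.8415; cost = 10.48%.
Subordinated notes: weight = 551/3476 = 0.1585; after-tax cost = 3.59% × (1 − 0%) = 3.5900%.
WACC = 0.8415 × 10.4800% + 0.1585 × 3.5900% = 9.3878%.
Change in WACC = 9.3878% − 10.1281% = -0.7403 pp.

-0.74 pp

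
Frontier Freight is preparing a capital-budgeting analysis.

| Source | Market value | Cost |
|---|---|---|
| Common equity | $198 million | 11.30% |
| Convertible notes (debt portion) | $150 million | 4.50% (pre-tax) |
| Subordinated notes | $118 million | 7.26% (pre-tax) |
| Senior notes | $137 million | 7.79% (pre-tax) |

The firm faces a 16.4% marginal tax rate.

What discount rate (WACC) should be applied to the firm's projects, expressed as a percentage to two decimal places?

Total capital V = 198 + 150 + 118 + 137 = 603.
Equity: weight = 198/603 = 0.3284; cost = 11.3%.
Convertible notes (debt portion): weight = 150/603 = 0.2488; after-tax cost = 4.5% × (1 − 16.4%) = 3.7620%.
Subordinated notes: weight = 118/603 = 0.1957; after-tax cost = 7.26% × (1 − 16.4%) = 6.0694%.
Senior notes: weight = 137/603 = 0.2272; after-tax cost = 7.79% × (1 − 16.4%) = 6.5124%.
WACC = 0.3284 × 11.3000% + 0.2488 × 3.7620% + 0.1957 × 6.0694% + 0.2272 × 6.5124% = 7.3136%.

7.31%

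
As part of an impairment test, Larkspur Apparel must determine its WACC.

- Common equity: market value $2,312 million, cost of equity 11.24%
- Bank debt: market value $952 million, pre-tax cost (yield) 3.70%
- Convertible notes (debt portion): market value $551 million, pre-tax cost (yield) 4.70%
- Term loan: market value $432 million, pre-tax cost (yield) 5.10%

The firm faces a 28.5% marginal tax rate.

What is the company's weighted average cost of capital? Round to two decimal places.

7.52%

Total capital V = 2312 + 952 + 551 + 432 = 4247.
Equity: weight = 2312/4247 = 0.5444; cost = 11.24%.
Bank debt: weight = 952/4247 = 0.2242; after-tax cost = 3.7% × (1 − 28.5%) = 2.6455%.
Convertible notes (debt portion): weight = 551/4247 = 0.1297; after-tax cost = 4.7% × (1 − 28.5%) = 3.3605%.
Term loan: weight = 432/4247 = 0.1017; after-tax cost = 5.1% × (1 − 28.5%) = 3.6465%.
WACC = 0.5444 × 11.2400% + 0.2242 × 2.6455% + 0.1297 × 3.3605% + 0.1017 × 3.6465% = 7.5188%.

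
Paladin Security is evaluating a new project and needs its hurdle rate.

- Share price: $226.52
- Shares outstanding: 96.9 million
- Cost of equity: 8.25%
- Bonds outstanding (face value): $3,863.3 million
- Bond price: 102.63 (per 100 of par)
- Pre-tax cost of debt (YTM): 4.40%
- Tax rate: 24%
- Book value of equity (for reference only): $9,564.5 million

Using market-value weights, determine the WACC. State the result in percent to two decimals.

Market value of equity E = 226.52 × 96.9m = 21949.788m. Market value of debt D = 3863.3m × 102.63/100 = 3964.90479m.
Total capital V = 21949.788 + 3964.90479 = 25914.69279.
Equity: weight = 21949.788/25914.69279 = 0.8470; cost = 8.25%.
Bonds outstanding: weight = 3964.90479/25914.69279 = 0.1530; after-tax cost = 4.4% × (1 − 24%) = 3.3440%.
WACC = 0.8470 × 8.2500% + 0.1530 × 3.3440% = 7.4994%.

7.50%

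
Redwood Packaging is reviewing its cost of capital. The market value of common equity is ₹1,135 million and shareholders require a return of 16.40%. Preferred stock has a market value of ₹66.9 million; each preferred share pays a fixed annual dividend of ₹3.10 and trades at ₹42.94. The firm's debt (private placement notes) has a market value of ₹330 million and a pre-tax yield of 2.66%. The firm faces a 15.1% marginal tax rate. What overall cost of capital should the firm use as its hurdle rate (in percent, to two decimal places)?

12.95%

Cost of preferred: Rp = 3.1 / 42.94 = 7.2194%.
Total capital V = 1135 + 66.9 + 330 = 1531.9.
Equity: weight = 1135/1531.9 = 0.7409; cost = 16.4%.
Preferred: weight = 66.9/1531.9 = 0.0437; cost = 7.2194%.
Private placement notes: weight = 330/1531.9 = 0.2154; after-tax cost = 2.66% × (1 − 15.1%) = 2.2583%.
WACC = 0.7409 × 16.4000% + 0.0437 × 7.2194% + 0.2154 × 2.2583% = 12.9527%.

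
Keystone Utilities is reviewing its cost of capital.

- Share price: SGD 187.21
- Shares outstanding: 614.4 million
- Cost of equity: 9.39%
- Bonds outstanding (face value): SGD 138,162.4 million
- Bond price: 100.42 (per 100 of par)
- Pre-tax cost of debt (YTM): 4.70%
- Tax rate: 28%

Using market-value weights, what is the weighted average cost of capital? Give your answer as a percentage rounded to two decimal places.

6.11%

Market value of equity E = 187.21 × 614.4m = 115021.824m. Market value of debt D = 138162.4m × 100.42/100 = 138742.68208m.
Total capital V = 115021.824 + 138742.68208 = 253764.50608.
Equity: weight = 115021.824/253764.50608 = 0.4533; cost = 9.39%.
Bonds outstanding: weight = 138742.68208/253764.50608 = 0.5467; after-tax cost = 4.7% × (1 − 28%) = 3.3840%.
WACC = 0.4533 × 9.3900% + 0.5467 × 3.3840% = 6.1063%.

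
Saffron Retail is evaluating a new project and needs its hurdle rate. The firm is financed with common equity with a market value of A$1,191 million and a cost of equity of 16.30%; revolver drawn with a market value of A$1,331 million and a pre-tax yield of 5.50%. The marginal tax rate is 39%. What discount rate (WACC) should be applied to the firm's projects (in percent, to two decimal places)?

Total capital V = 1191 + 1331 = 2522.
Equity: weight = 1191/2522 = 0.4722; cost = 16.3%.
Revolver drawn: weight = 1331/2522 = 0.5278; after-tax cost = 5.5% × (1 − 39%) = 3.3550%.
WACC = 0.4722 × 16.3000% + 0.5278 × 3.3550% = 9.4682%.

9.47%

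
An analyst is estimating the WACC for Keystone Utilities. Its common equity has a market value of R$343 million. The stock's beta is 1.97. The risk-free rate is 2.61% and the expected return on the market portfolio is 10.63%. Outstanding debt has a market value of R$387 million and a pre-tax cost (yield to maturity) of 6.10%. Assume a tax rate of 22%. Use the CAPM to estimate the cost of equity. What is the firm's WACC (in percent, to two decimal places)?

Market risk premium = 10.63% − 2.61% = 8.02%.
Cost of equity via CAPM: Re = 2.61% + 1.97 × 8.02% = 18.4094%.
Total capital V = 343 + 387 = 730.
Equity: weight = 343/730 = 0.4699; cost = 18.4094%.
Debt: weight = 387/730 = 0.5301; after-tax cost = 6.1% × (1 − 22%) = 4.7580%.
WACC = 0.4699 × 18.4094% + 0.5301 × 4.7580% = 11.1723%.

11.17%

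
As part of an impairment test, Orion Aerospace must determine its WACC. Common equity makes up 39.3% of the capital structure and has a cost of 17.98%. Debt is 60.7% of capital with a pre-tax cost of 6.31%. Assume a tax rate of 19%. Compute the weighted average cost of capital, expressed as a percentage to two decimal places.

10.17%

After-tax cost of debt = 6.31% × (1 − 19%) = 5.1111%.
WACC = 0.393 × 17.9800% + 0.607 × 5.1111% = 10.1686%.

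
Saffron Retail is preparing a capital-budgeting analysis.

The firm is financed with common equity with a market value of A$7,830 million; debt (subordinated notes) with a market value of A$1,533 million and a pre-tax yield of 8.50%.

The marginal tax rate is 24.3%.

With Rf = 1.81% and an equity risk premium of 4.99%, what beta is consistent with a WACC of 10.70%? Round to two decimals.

1.95

Total capital V = 7830 + 1533 = 9363.
Equity weight = 7830/9363 = 0.8363.
Subordinated notes weight = 1533/9363 = 0.1637.
Debt contribution = 0.1637 × 8.5% × (1 − 24.3%) = 1.0535%.
Required equity contribution = 10.7% − 1.0535% = 9.6465%  ⇒  Re = 11.5351%.
CAPM: 11.5351% = 1.81% + β × 4.99%  ⇒  β = 1.9489.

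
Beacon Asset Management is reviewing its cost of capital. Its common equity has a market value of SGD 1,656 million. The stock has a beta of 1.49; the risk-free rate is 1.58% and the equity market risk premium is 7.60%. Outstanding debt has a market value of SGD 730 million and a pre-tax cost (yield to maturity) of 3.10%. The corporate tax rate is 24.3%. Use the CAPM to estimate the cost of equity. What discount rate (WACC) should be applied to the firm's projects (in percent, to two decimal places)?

9.67%

Cost of equity via CAPM: Re = 1.58% + 1.49 × 7.6% = 12.9040%.
Total capital V = 1656 + 730 = 2386.
Equity: weight = 1656/2386 = 0.6940; cost = 12.904%.
Debt: weight = 730/2386 = 0.3060; after-tax cost = 3.1% × (1 − 24.3%) = 2.3467%.
WACC = 0.6940 × 12.9040% + 0.3060 × 2.3467% = 9.6740%.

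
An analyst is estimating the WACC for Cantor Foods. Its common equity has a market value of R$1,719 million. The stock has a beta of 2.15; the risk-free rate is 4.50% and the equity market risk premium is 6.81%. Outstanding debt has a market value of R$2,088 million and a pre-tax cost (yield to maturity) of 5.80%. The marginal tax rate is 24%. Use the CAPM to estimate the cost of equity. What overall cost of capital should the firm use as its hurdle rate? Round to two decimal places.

Cost of equity via CAPM: Re = 4.5% + 2.15 × 6.81% = 19.1415%.
Total capital V = 1719 + 2088 = 3807.
Equity: weight = 1719/3807 = 0.4515; cost = 19.1415%.
Debt: weight = 2088/3807 = 0.5485; after-tax cost = 5.8% × (1 − 24%) = 4.4080%.
WACC = 0.4515 × 19.1415% + 0.5485 × 4.4080% = 11.0607%.

11.06%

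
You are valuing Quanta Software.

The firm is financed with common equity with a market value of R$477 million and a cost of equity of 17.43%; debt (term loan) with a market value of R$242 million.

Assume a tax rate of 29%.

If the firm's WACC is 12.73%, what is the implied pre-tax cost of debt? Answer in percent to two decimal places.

4.88%

Total capital V = 477 + 242 = 719.
Equity weight = 477/719 = 0.6634.
Term loan weight = 242/719 = 0.3366.
Equity contribution = 0.6634 × 17.43% = 11.5634%.
Remaining for debt = 12.73% − 11.5634% = 1.1666%.
Rd × (1 − 29%) × 0.3366 = 1.1666%  ⇒  Rd = 4.8816%.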